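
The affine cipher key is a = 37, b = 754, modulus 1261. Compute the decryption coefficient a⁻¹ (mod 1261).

409

gcd(1261, 37) by repeated division:
1261 = 34×37 + 3
37 = 12×3 + 1
3 = 3×1 + 0
The gcd is 1. Working backward:
1 = 37 − 12·3
1 = −12·1261 + 409·37
So 37·409 ≡ 1 (mod 1261).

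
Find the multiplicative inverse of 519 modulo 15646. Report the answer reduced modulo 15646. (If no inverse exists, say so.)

gcd(15646, 519) by repeated division:
15646 = 30×519 + 76
519 = 6×76 + 63
76 = 1×63 + 13
63 = 4×13 + 11
13 = 1×11 + 2
11 = 5×2 + 1
2 = 2×1 + 0
The gcd is 1. Working backward:
1 = 11 − 5·2
1 = −5·13 + 6·11
1 = 6·63 − 29·13
1 = −29·76 + 35·63
1 = 35·519 − 239·76
1 = −239·15646 + 7205·519
So 519·7205 ≡ 1 (mod 15646).

7205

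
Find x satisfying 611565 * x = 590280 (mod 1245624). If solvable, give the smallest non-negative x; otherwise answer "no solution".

414048

First find gcd(611565, 1245624):
1245624 = 2×611565 + 22494
611565 = 27×22494 + 4227
22494 = 5×4227 + 1359
4227 = 3×1359 + 150
1359 = 9×150 + 9
150 = 16×9 + 6
9 = 1×6 + 3
6 = 2×3 + 0
gcd = 3 and 3 | 590280, so solutions exist. Divide through by 3: 203855x ≡ 196760 (mod 415208).
Now find 203855⁻¹ mod 415208:
415208 = 2·203855 + 7498
203855 = 27·7498 + 1409
7498 = 5·1409 + 453
1409 = 3·453 + 50
453 = 9·50 + 3
50 = 16·3 + 2
3 = 1·2 + 1
2 = 2·1 + 0
Back-substitute:
1 = 3 − 2
1 = −50 + 17·3
1 = 17·453 − 154·50
1 = −154·1409 + 479·453
1 = 479·7498 − 2549·1409
1 = −2549·203855 + 69302·7498
1 = 69302·415208 − 141153·203855
So 203855·(-141153) ≡ 1 (mod 415208), i.e. 203855⁻¹ ≡ 274055.
Then x ≡ 274055·196760 ≡ 414048 (mod 415208); the smallest non-negative solution is x = 414048.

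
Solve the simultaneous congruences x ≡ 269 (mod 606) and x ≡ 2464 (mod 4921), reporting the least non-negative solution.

1897049

Write x = 269 + 606·k. Then 606·k ≡ 2464 − 269 ≡ 2195 (mod 4921).
Need 606⁻¹ mod 4921. Extended Euclid on (4921, 606):
4921 = 8·606 + 73
606 = 8·73 + 22
73 = 3·22 + 7
22 = 3·7 + 1
7 = 7·1 + 0
Back-substitute:
1 = 22 − 3·7
1 = −3·73 + 10·22
1 = 10·606 − 83·73
1 = −83·4921 + 674·606
606⁻¹ ≡ 674 (mod 4921), so k ≡ 674·2195 ≡ 3130 (mod 4921).
x = 269 + 606·3130 = 1897049.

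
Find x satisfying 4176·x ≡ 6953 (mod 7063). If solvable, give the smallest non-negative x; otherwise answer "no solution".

3819

First find gcd(4176, 7063):
7063 = 1*4176 + 2887
4176 = 1*2887 + 1289
2887 = 2*1289 + 309
1289 = 4*309 + 53
309 = 5*53 + 44
53 = 1*44 + 9
44 = 4*9 + 8
9 = 1*8 + 1
8 = 8*1 + 0
gcd = 1, so a unique solution mod 7063 exists.
Back-substitute for the Bézout coefficients:
1 = 9 − 8
1 = −44 + 5·9
1 = 5·53 − 6·44
1 = −6·309 + 35·53
1 = 35·1289 − 146·309
1 = −146·2887 + 327·1289
1 = 327·4176 − 473·2887
1 = −473·7063 + 800·4176
So 4176·(800) ≡ 1 (mod 7063), giving 4176⁻¹ ≡ 800.
x ≡ 4176⁻¹·6953 ≡ 800·6953 ≡ 3819 (mod 7063).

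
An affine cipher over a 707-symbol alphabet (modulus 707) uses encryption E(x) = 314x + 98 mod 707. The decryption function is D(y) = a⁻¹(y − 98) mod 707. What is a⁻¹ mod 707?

349

gcd(707, 314) by repeated division:
707 = 2·314 + 79
314 = 3·79 + 77
79 = 1·77 + 2
77 = 38·2 + 1
2 = 2·1 + 0
Since gcd(314, 707) = 1, back-substitute to write 1 as a combination:
1 = 77 − 38·2
1 = −38·79 + 39·77
1 = 39·314 − 155·79
1 = −155·707 + 349·314
So 314·349 ≡ 1 (mod 707).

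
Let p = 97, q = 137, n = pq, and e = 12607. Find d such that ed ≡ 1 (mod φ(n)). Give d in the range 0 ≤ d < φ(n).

2239

φ(n) = (p−1)(q−1) = 96·136 = 13056.
Need d with 12607·d ≡ 1 (mod 13056). Apply the extended Euclidean algorithm:
13056 = 1·12607 + 449
12607 = 28·449 + 35
449 = 12·35 + 29
35 = 1·29 + 6
29 = 4·6 + 5
6 = 1·5 + 1
5 = 5·1 + 0
Back-substitute:
1 = 6 − 5
1 = −29 + 5·6
1 = 5·35 − 6·29
1 = −6·449 + 77·35
1 = 77·12607 − 2162·449
1 = −2162·13056 + 2239·12607
So 12607·2239 ≡ 1 (mod 13056), hence d = 2239.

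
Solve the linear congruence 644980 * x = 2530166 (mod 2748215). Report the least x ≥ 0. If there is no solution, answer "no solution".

no solution

gcd(644980, 2748215):
2748215 = 4*644980 + 168295
644980 = 3*168295 + 140095
168295 = 1*140095 + 28200
140095 = 4*28200 + 27295
28200 = 1*27295 + 905
27295 = 30*905 + 145
905 = 6*145 + 35
145 = 4*35 + 5
35 = 7*5 + 0
gcd = 5, but 5 ∤ 2530166, so the congruence has no solution.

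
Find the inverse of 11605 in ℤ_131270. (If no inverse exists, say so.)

no inverse exists

Euclidean algorithm on 131270, 11605:
131270 = 11*11605 + 3615
11605 = 3*3615 + 760
3615 = 4*760 + 575
760 = 1*575 + 185
575 = 3*185 + 20
185 = 9*20 + 5
20 = 4*5 + 0
Since gcd = 5 > 1, 11605 is not a unit mod 131270.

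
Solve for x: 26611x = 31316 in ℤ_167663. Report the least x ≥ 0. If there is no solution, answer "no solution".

40671

First find gcd(26611, 167663):
167663 = 6×26611 + 7997
26611 = 3×7997 + 2620
7997 = 3×2620 + 137
2620 = 19×137 + 17
137 = 8×17 + 1
17 = 17×1 + 0
gcd = 1, so a unique solution mod 167663 exists.
Back-substitute for the Bézout coefficients:
1 = 137 − 8·17
1 = −8·2620 + 153·137
1 = 153·7997 − 467·2620
1 = −467·26611 + 1554·7997
1 = 1554·167663 − 9791·26611
So 26611·(-9791) ≡ 1 (mod 167663), giving 26611⁻¹ ≡ 157872.
x ≡ 26611⁻¹·31316 ≡ 157872·31316 ≡ 40671 (mod 167663).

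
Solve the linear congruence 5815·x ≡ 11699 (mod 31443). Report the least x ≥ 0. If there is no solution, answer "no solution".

First find gcd(5815, 31443):
31443 = 5*5815 + 2368
5815 = 2*2368 + 1079
2368 = 2*1079 + 210
1079 = 5*210 + 29
210 = 7*29 + 7
29 = 4*7 + 1
7 = 7*1 + 0
gcd = 1, so a unique solution mod 31443 exists.
Back-substitute for the Bézout coefficients:
1 = 29 − 4·7
1 = −4·210 + 29·29
1 = 29·1079 − 149·210
1 = −149·2368 + 327·1079
1 = 327·5815 − 803·2368
1 = −803·31443 + 4342·5815
So 5815·(4342) ≡ 1 (mod 31443), giving 5815⁻¹ ≡ 4342.
x ≡ 5815⁻¹·11699 ≡ 4342·11699 ≡ 16613 (mod 31443).

16613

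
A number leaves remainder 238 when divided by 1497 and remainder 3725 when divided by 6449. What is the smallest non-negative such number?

Write x = 238 + 1497·k. Then 1497·k ≡ 3725 − 238 ≡ 3487 (mod 6449).
Need 1497⁻¹ mod 6449. Extended Euclid on (6449, 1497):
6449 = 4*1497 + 461
1497 = 3*461 + 114
461 = 4*114 + 5
114 = 22*5 + 4
5 = 1*4 + 1
4 = 4*1 + 0
Back-substitute:
1 = 5 − 4
1 = −114 + 23·5
1 = 23·461 − 93·114
1 = −93·1497 + 302·461
1 = 302·6449 − 1301·1497
1497⁻¹ ≡ 5148 (mod 6449), so k ≡ 5148·3487 ≡ 3509 (mod 6449).
x = 238 + 1497·3509 = 5253211.

5253211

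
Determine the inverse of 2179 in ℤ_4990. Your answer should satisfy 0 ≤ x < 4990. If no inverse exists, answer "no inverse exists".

529

gcd(4990, 2179) by repeated division:
4990 = 2·2179 + 632
2179 = 3·632 + 283
632 = 2·283 + 66
283 = 4·66 + 19
66 = 3·19 + 9
19 = 2·9 + 1
9 = 9·1 + 0
Since gcd(2179, 4990) = 1, back-substitute to write 1 as a combination:
1 = 19 − 2·9
1 = −2·66 + 7·19
1 = 7·283 − 30·66
1 = −30·632 + 67·283
1 = 67·2179 − 231·632
1 = −231·4990 + 529·2179
So 2179·529 ≡ 1 (mod 4990).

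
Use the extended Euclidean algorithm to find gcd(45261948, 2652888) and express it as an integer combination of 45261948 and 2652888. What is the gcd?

Apply Euclid's algorithm to 45261948 and 2652888:
45261948 = 17·2652888 + 162852
2652888 = 16·162852 + 47256
162852 = 3·47256 + 21084
47256 = 2·21084 + 5088
21084 = 4·5088 + 732
5088 = 6·732 + 696
732 = 1·696 + 36
696 = 19·36 + 12
36 = 3·12 + 0
gcd(45261948, 2652888) = 12.
Working backward:
12 = 696 − 19·36
12 = −19·732 + 20·696
12 = 20·5088 − 139·732
12 = −139·21084 + 576·5088
12 = 576·47256 − 1291·21084
12 = −1291·162852 + 4449·47256
12 = 4449·2652888 − 72475·162852
12 = −72475·45261948 + 1236524·2652888
So 12 = (-72475)·45261948 + (1236524)·2652888.

12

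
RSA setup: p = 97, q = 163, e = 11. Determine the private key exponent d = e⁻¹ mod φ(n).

φ(n) = (p−1)(q−1) = 96·162 = 15552.
Need d with 11·d ≡ 1 (mod 15552). Apply the extended Euclidean algorithm:
15552 = 1413×11 + 9
11 = 1×9 + 2
9 = 4×2 + 1
2 = 2×1 + 0
Back-substitute:
1 = 9 − 4·2
1 = −4·11 + 5·9
1 = 5·15552 − 7069·11
So 11·(-7069) ≡ 1 (mod 15552), hence d ≡ -7069 ≡ 8483 (mod 15552).

8483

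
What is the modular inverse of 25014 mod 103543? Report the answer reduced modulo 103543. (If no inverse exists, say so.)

no inverse exists

Euclidean algorithm on 103543, 25014:
103543 = 4*25014 + 3487
25014 = 7*3487 + 605
3487 = 5*605 + 462
605 = 1*462 + 143
462 = 3*143 + 33
143 = 4*33 + 11
33 = 3*11 + 0
gcd(25014, 103543) = 11 ≠ 1, so 25014 has no multiplicative inverse modulo 103543.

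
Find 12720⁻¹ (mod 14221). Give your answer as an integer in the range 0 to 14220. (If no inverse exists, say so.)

13482

Run Euclid on (14221, 12720):
14221 = 1*12720 + 1501
12720 = 8*1501 + 712
1501 = 2*712 + 77
712 = 9*77 + 19
77 = 4*19 + 1
19 = 19*1 + 0
Since gcd(12720, 14221) = 1, back-substitute to write 1 as a combination:
1 = 77 − 4·19
1 = −4·712 + 37·77
1 = 37·1501 − 78·712
1 = −78·12720 + 661·1501
1 = 661·14221 − 739·12720
So 12720·(-739) ≡ 1 (mod 14221), and -739 ≡ 13482 (mod 14221).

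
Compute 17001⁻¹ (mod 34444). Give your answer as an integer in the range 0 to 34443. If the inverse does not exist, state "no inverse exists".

5377

Apply the Euclidean algorithm to 34444 and 17001:
34444 = 2·17001 + 442
17001 = 38·442 + 205
442 = 2·205 + 32
205 = 6·32 + 13
32 = 2·13 + 6
13 = 2·6 + 1
6 = 6·1 + 0
gcd = 1, so the inverse exists. Back-substitute:
1 = 13 − 2·6
1 = −2·32 + 5·13
1 = 5·205 − 32·32
1 = −32·442 + 69·205
1 = 69·17001 − 2654·442
1 = −2654·34444 + 5377·17001
So 17001·5377 ≡ 1 (mod 34444).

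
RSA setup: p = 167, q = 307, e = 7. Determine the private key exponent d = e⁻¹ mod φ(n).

φ(n) = (p−1)(q−1) = 166·306 = 50796.
Need d with 7·d ≡ 1 (mod 50796). Apply the extended Euclidean algorithm:
50796 = 7256·7 + 4
7 = 1·4 + 3
4 = 1·3 + 1
3 = 3·1 + 0
Back-substitute:
1 = 4 − 3
1 = −7 + 2·4
1 = 2·50796 − 14513·7
So 7·(-14513) ≡ 1 (mod 50796), hence d ≡ -14513 ≡ 36283 (mod 50796).

36283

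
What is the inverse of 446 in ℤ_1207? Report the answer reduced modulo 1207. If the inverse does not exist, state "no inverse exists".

387

Run Euclid on (1207, 446):
1207 = 2*446 + 315
446 = 1*315 + 131
315 = 2*131 + 53
131 = 2*53 + 25
53 = 2*25 + 3
25 = 8*3 + 1
3 = 3*1 + 0
The gcd is 1. Working backward:
1 = 25 − 8·3
1 = −8·53 + 17·25
1 = 17·131 − 42·53
1 = −42·315 + 101·131
1 = 101·446 − 143·315
1 = −143·1207 + 387·446
So 446·387 ≡ 1 (mod 1207).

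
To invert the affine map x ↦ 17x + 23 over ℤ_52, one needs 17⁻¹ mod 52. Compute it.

49

Apply the Euclidean algorithm to 52 and 17:
52 = 3*17 + 1
17 = 17*1 + 0
The gcd is 1. Working backward:
1 = 52 − 3·17
Thus 17·(-3) ≡ 1 (mod 52); reducing, -3 mod 52 = 49.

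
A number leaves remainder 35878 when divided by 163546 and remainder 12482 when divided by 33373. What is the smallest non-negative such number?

Write x = 35878 + 163546·k. Then 163546·k ≡ 12482 − 35878 ≡ 9977 (mod 33373).
Need 163546⁻¹ mod 33373. Extended Euclid on (33373, 30054):
33373 = 1·30054 + 3319
30054 = 9·3319 + 183
3319 = 18·183 + 25
183 = 7·25 + 8
25 = 3·8 + 1
8 = 8·1 + 0
Back-substitute:
1 = 25 − 3·8
1 = −3·183 + 22·25
1 = 22·3319 − 399·183
1 = −399·30054 + 3613·3319
1 = 3613·33373 − 4012·30054
163546⁻¹ ≡ 29361 (mod 33373), so k ≡ 29361·9977 ≡ 19876 (mod 33373).
x = 35878 + 163546·19876 = 3250676174.

3250676174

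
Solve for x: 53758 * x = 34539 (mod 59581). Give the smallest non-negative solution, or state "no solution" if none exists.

33023

First find gcd(53758, 59581):
59581 = 1×53758 + 5823
53758 = 9×5823 + 1351
5823 = 4×1351 + 419
1351 = 3×419 + 94
419 = 4×94 + 43
94 = 2×43 + 8
43 = 5×8 + 3
8 = 2×3 + 2
3 = 1×2 + 1
2 = 2×1 + 0
gcd = 1, so a unique solution mod 59581 exists.
Back-substitute for the Bézout coefficients:
1 = 3 − 2
1 = −8 + 3·3
1 = 3·43 − 16·8
1 = −16·94 + 35·43
1 = 35·419 − 156·94
1 = −156·1351 + 503·419
1 = 503·5823 − 2168·1351
1 = −2168·53758 + 20015·5823
1 = 20015·59581 − 22183·53758
So 53758·(-22183) ≡ 1 (mod 59581), giving 53758⁻¹ ≡ 37398.
x ≡ 53758⁻¹·34539 ≡ 37398·34539 ≡ 33023 (mod 59581).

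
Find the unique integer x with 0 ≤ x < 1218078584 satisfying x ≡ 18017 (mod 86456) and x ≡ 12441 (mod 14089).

594230105

Write x = 18017 + 86456·k. Then 86456·k ≡ 12441 − 18017 ≡ 8513 (mod 14089).
Need 86456⁻¹ mod 14089. Extended Euclid on (14089, 1922):
14089 = 7×1922 + 635
1922 = 3×635 + 17
635 = 37×17 + 6
17 = 2×6 + 5
6 = 1×5 + 1
5 = 5×1 + 0
Back-substitute:
1 = 6 − 5
1 = −17 + 3·6
1 = 3·635 − 112·17
1 = −112·1922 + 339·635
1 = 339·14089 − 2485·1922
86456⁻¹ ≡ 11604 (mod 14089), so k ≡ 11604·8513 ≡ 6873 (mod 14089).
x = 18017 + 86456·6873 = 594230105.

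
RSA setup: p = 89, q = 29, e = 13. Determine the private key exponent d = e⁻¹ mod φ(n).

2085

φ(n) = (p−1)(q−1) = 88·28 = 2464.
Need d with 13·d ≡ 1 (mod 2464). Apply the extended Euclidean algorithm:
2464 = 189×13 + 7
13 = 1×7 + 6
7 = 1×6 + 1
6 = 6×1 + 0
Back-substitute:
1 = 7 − 6
1 = −13 + 2·7
1 = 2·2464 − 379·13
So 13·(-379) ≡ 1 (mod 2464), hence d ≡ -379 ≡ 2085 (mod 2464).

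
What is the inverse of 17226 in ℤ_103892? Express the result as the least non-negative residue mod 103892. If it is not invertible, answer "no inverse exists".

no inverse exists

Euclidean algorithm on 103892, 17226:
103892 = 6·17226 + 536
17226 = 32·536 + 74
536 = 7·74 + 18
74 = 4·18 + 2
18 = 9·2 + 0
gcd(17226, 103892) = 2 ≠ 1, so 17226 has no multiplicative inverse modulo 103892.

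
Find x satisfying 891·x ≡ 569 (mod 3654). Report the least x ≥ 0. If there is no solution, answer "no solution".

gcd(891, 3654):
3654 = 4*891 + 90
891 = 9*90 + 81
90 = 1*81 + 9
81 = 9*9 + 0
gcd = 9, but 9 ∤ 569, so the congruence has no solution.

no solution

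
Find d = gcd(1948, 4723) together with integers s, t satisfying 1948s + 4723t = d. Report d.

1

Euclidean algorithm:
4723 = 2·1948 + 827
1948 = 2·827 + 294
827 = 2·294 + 239
294 = 1·239 + 55
239 = 4·55 + 19
55 = 2·19 + 17
19 = 1·17 + 2
17 = 8·2 + 1
2 = 2·1 + 0
gcd(1948, 4723) = 1.
Working backward:
1 = 17 − 8·2
1 = −8·19 + 9·17
1 = 9·55 − 26·19
1 = −26·239 + 113·55
1 = 113·294 − 139·239
1 = −139·827 + 391·294
1 = 391·1948 − 921·827
1 = −921·4723 + 2233·1948
So 1 = (-921)·4723 + (2233)·1948.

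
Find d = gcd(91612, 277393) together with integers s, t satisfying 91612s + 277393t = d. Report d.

Apply Euclid's algorithm to 277393 and 91612:
277393 = 3·91612 + 2557
91612 = 35·2557 + 2117
2557 = 1·2117 + 440
2117 = 4·440 + 357
440 = 1·357 + 83
357 = 4·83 + 25
83 = 3·25 + 8
25 = 3·8 + 1
8 = 8·1 + 0
gcd(91612, 277393) = 1.
Working backward:
1 = 25 − 3·8
1 = −3·83 + 10·25
1 = 10·357 − 43·83
1 = −43·440 + 53·357
1 = 53·2117 − 255·440
1 = −255·2557 + 308·2117
1 = 308·91612 − 11035·2557
1 = −11035·277393 + 33413·91612
So 1 = (-11035)·277393 + (33413)·91612.

1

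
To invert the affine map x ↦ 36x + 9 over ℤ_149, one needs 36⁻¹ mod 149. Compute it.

Run Euclid on (149, 36):
149 = 4×36 + 5
36 = 7×5 + 1
5 = 5×1 + 0
The gcd is 1. Working backward:
1 = 36 − 7·5
1 = −7·149 + 29·36
So 36·29 ≡ 1 (mod 149).

29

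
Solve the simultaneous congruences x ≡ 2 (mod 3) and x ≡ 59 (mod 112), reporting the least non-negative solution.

59

Write x = 2 + 3·k. Then 3·k ≡ 59 − 2 ≡ 57 (mod 112).
Need 3⁻¹ mod 112. Extended Euclid on (112, 3):
112 = 37×3 + 1
3 = 3×1 + 0
Back-substitute:
1 = 112 − 37·3
3⁻¹ ≡ 75 (mod 112), so k ≡ 75·57 ≡ 19 (mod 112).
x = 2 + 3·19 = 59.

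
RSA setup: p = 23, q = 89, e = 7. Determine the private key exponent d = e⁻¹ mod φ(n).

φ(n) = (p−1)(q−1) = 22·88 = 1936.
Need d with 7·d ≡ 1 (mod 1936). Apply the extended Euclidean algorithm:
1936 = 276×7 + 4
7 = 1×4 + 3
4 = 1×3 + 1
3 = 3×1 + 0
Back-substitute:
1 = 4 − 3
1 = −7 + 2·4
1 = 2·1936 − 553·7
So 7·(-553) ≡ 1 (mod 1936), hence d ≡ -553 ≡ 1383 (mod 1936).

1383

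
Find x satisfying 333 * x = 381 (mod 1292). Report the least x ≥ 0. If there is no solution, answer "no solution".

First find gcd(333, 1292):
1292 = 3·333 + 293
333 = 1·293 + 40
293 = 7·40 + 13
40 = 3·13 + 1
13 = 13·1 + 0
gcd = 1, so a unique solution mod 1292 exists.
Back-substitute for the Bézout coefficients:
1 = 40 − 3·13
1 = −3·293 + 22·40
1 = 22·333 − 25·293
1 = −25·1292 + 97·333
So 333·(97) ≡ 1 (mod 1292), giving 333⁻¹ ≡ 97.
x ≡ 333⁻¹·381 ≡ 97·381 ≡ 781 (mod 1292).

781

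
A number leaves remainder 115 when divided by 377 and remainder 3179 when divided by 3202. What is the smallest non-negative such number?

547519

Write x = 115 + 377·k. Then 377·k ≡ 3179 − 115 ≡ 3064 (mod 3202).
Need 377⁻¹ mod 3202. Extended Euclid on (3202, 377):
3202 = 8·377 + 186
377 = 2·186 + 5
186 = 37·5 + 1
5 = 5·1 + 0
Back-substitute:
1 = 186 − 37·5
1 = −37·377 + 75·186
1 = 75·3202 − 637·377
377⁻¹ ≡ 2565 (mod 3202), so k ≡ 2565·3064 ≡ 1452 (mod 3202).
x = 115 + 377·1452 = 547519.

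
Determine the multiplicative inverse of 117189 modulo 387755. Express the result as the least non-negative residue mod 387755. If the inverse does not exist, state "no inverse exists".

16769

gcd(387755, 117189) by repeated division:
387755 = 3*117189 + 36188
117189 = 3*36188 + 8625
36188 = 4*8625 + 1688
8625 = 5*1688 + 185
1688 = 9*185 + 23
185 = 8*23 + 1
23 = 23*1 + 0
The gcd is 1. Working backward:
1 = 185 − 8·23
1 = −8·1688 + 73·185
1 = 73·8625 − 373·1688
1 = −373·36188 + 1565·8625
1 = 1565·117189 − 5068·36188
1 = −5068·387755 + 16769·117189
So 117189·16769 ≡ 1 (mod 387755).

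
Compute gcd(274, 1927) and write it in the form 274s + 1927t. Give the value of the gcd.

1

Euclidean algorithm:
1927 = 7·274 + 9
274 = 30·9 + 4
9 = 2·4 + 1
4 = 4·1 + 0
gcd(274, 1927) = 1.
Back-substituting:
1 = 9 − 2·4
1 = −2·274 + 61·9
1 = 61·1927 − 429·274
So 1 = (61)·1927 + (-429)·274.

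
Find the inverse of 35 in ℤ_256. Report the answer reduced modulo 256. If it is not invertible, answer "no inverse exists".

139

Run Euclid on (256, 35):
256 = 7×35 + 11
35 = 3×11 + 2
11 = 5×2 + 1
2 = 2×1 + 0
The gcd is 1. Working backward:
1 = 11 − 5·2
1 = −5·35 + 16·11
1 = 16·256 − 117·35
Hence 35⁻¹ ≡ -117 ≡ 139 (mod 256).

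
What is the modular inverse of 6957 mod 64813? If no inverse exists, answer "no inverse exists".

Run Euclid on (64813, 6957):
64813 = 9×6957 + 2200
6957 = 3×2200 + 357
2200 = 6×357 + 58
357 = 6×58 + 9
58 = 6×9 + 4
9 = 2×4 + 1
4 = 4×1 + 0
The gcd is 1. Working backward:
1 = 9 − 2·4
1 = −2·58 + 13·9
1 = 13·357 − 80·58
1 = −80·2200 + 493·357
1 = 493·6957 − 1559·2200
1 = −1559·64813 + 14524·6957
So 6957·14524 ≡ 1 (mod 64813).

14524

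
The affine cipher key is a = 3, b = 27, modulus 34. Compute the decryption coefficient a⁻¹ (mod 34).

Extended Euclidean algorithm:
34 = 11*3 + 1
3 = 3*1 + 0
gcd = 1, so the inverse exists. Back-substitute:
1 = 34 − 11·3
So 3·(-11) ≡ 1 (mod 34), and -11 ≡ 23 (mod 34).

23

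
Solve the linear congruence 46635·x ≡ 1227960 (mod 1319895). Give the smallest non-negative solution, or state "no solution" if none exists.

First find gcd(46635, 1319895):
1319895 = 28*46635 + 14115
46635 = 3*14115 + 4290
14115 = 3*4290 + 1245
4290 = 3*1245 + 555
1245 = 2*555 + 135
555 = 4*135 + 15
135 = 9*15 + 0
gcd = 15 and 15 | 1227960, so solutions exist. Divide through by 15: 3109x ≡ 81864 (mod 87993).
Now find 3109⁻¹ mod 87993:
87993 = 28*3109 + 941
3109 = 3*941 + 286
941 = 3*286 + 83
286 = 3*83 + 37
83 = 2*37 + 9
37 = 4*9 + 1
9 = 9*1 + 0
Back-substitute:
1 = 37 − 4·9
1 = −4·83 + 9·37
1 = 9·286 − 31·83
1 = −31·941 + 102·286
1 = 102·3109 − 337·941
1 = −337·87993 + 9538·3109
So 3109⁻¹ ≡ 9538 (mod 87993).
Then x ≡ 9538·81864 ≡ 56943 (mod 87993); the smallest non-negative solution is x = 56943.

56943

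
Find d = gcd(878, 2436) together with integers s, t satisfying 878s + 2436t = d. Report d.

Apply Euclid's algorithm to 2436 and 878:
2436 = 2*878 + 680
878 = 1*680 + 198
680 = 3*198 + 86
198 = 2*86 + 26
86 = 3*26 + 8
26 = 3*8 + 2
8 = 4*2 + 0
gcd(878, 2436) = 2.
Working backward:
2 = 26 − 3·8
2 = −3·86 + 10·26
2 = 10·198 − 23·86
2 = −23·680 + 79·198
2 = 79·878 − 102·680
2 = −102·2436 + 283·878
So 2 = (-102)·2436 + (283)·878.

2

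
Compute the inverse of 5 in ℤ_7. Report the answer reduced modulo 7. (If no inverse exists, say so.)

3

Apply the Euclidean algorithm to 7 and 5:
7 = 1*5 + 2
5 = 2*2 + 1
2 = 2*1 + 0
gcd = 1, so the inverse exists. Back-substitute:
1 = 5 − 2·2
1 = −2·7 + 3·5
So 5·3 ≡ 1 (mod 7).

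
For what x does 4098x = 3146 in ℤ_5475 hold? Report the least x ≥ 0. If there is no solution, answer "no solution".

gcd(4098, 5475):
5475 = 1*4098 + 1377
4098 = 2*1377 + 1344
1377 = 1*1344 + 33
1344 = 40*33 + 24
33 = 1*24 + 9
24 = 2*9 + 6
9 = 1*6 + 3
6 = 2*3 + 0
gcd = 3, but 3 ∤ 3146, so the congruence has no solution.

no solution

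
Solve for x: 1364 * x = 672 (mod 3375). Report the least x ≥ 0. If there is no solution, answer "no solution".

723

First find gcd(1364, 3375):
3375 = 2×1364 + 647
1364 = 2×647 + 70
647 = 9×70 + 17
70 = 4×17 + 2
17 = 8×2 + 1
2 = 2×1 + 0
gcd = 1, so a unique solution mod 3375 exists.
Back-substitute for the Bézout coefficients:
1 = 17 − 8·2
1 = −8·70 + 33·17
1 = 33·647 − 305·70
1 = −305·1364 + 643·647
1 = 643·3375 − 1591·1364
So 1364·(-1591) ≡ 1 (mod 3375), giving 1364⁻¹ ≡ 1784.
x ≡ 1364⁻¹·672 ≡ 1784·672 ≡ 723 (mod 3375).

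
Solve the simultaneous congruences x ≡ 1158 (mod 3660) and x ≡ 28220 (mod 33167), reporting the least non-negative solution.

88053438

Write x = 1158 + 3660·k. Then 3660·k ≡ 28220 − 1158 ≡ 27062 (mod 33167).
Need 3660⁻¹ mod 33167. Extended Euclid on (33167, 3660):
33167 = 9*3660 + 227
3660 = 16*227 + 28
227 = 8*28 + 3
28 = 9*3 + 1
3 = 3*1 + 0
Back-substitute:
1 = 28 − 9·3
1 = −9·227 + 73·28
1 = 73·3660 − 1177·227
1 = −1177·33167 + 10666·3660
3660⁻¹ ≡ 10666 (mod 33167), so k ≡ 10666·27062 ≡ 24058 (mod 33167).
x = 1158 + 3660·24058 = 88053438.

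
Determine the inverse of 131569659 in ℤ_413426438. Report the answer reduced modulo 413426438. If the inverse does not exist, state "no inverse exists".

19402115

Apply the Euclidean algorithm to 413426438 and 131569659:
413426438 = 3·131569659 + 18717461
131569659 = 7·18717461 + 547432
18717461 = 34·547432 + 104773
547432 = 5·104773 + 23567
104773 = 4·23567 + 10505
23567 = 2·10505 + 2557
10505 = 4·2557 + 277
2557 = 9·277 + 64
277 = 4·64 + 21
64 = 3·21 + 1
21 = 21·1 + 0
Since gcd(131569659, 413426438) = 1, back-substitute to write 1 as a combination:
1 = 64 − 3·21
1 = −3·277 + 13·64
1 = 13·2557 − 120·277
1 = −120·10505 + 493·2557
1 = 493·23567 − 1106·10505
1 = −1106·104773 + 4917·23567
1 = 4917·547432 − 25691·104773
1 = −25691·18717461 + 878411·547432
1 = 878411·131569659 − 6174568·18717461
1 = −6174568·413426438 + 19402115·131569659
So 131569659·19402115 ≡ 1 (mod 413426438).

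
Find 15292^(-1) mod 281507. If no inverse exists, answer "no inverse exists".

Extended Euclidean algorithm:
281507 = 18·15292 + 6251
15292 = 2·6251 + 2790
6251 = 2·2790 + 671
2790 = 4·671 + 106
671 = 6·106 + 35
106 = 3·35 + 1
35 = 35·1 + 0
gcd = 1, so the inverse exists. Back-substitute:
1 = 106 − 3·35
1 = −3·671 + 19·106
1 = 19·2790 − 79·671
1 = −79·6251 + 177·2790
1 = 177·15292 − 433·6251
1 = −433·281507 + 7971·15292
So 15292·7971 ≡ 1 (mod 281507).

7971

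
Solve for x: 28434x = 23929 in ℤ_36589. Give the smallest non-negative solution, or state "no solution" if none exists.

no solution

gcd(28434, 36589):
36589 = 1*28434 + 8155
28434 = 3*8155 + 3969
8155 = 2*3969 + 217
3969 = 18*217 + 63
217 = 3*63 + 28
63 = 2*28 + 7
28 = 4*7 + 0
gcd = 7, but 7 ∤ 23929, so the congruence has no solution.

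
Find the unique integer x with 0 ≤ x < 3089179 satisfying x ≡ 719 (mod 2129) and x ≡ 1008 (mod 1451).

2849321

Write x = 719 + 2129·k. Then 2129·k ≡ 1008 − 719 ≡ 289 (mod 1451).
Need 2129⁻¹ mod 1451. Extended Euclid on (1451, 678):
1451 = 2×678 + 95
678 = 7×95 + 13
95 = 7×13 + 4
13 = 3×4 + 1
4 = 4×1 + 0
Back-substitute:
1 = 13 − 3·4
1 = −3·95 + 22·13
1 = 22·678 − 157·95
1 = −157·1451 + 336·678
2129⁻¹ ≡ 336 (mod 1451), so k ≡ 336·289 ≡ 1338 (mod 1451).
x = 719 + 2129·1338 = 2849321.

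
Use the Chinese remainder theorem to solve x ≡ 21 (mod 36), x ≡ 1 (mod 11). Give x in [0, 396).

Write x = 21 + 36·k. Then 36·k ≡ 1 − 21 ≡ 2 (mod 11).
Need 36⁻¹ mod 11. Extended Euclid on (11, 3):
11 = 3×3 + 2
3 = 1×2 + 1
2 = 2×1 + 0
Back-substitute:
1 = 3 − 2
1 = −11 + 4·3
36⁻¹ ≡ 4 (mod 11), so k ≡ 4·2 ≡ 8 (mod 11).
x = 21 + 36·8 = 309.

309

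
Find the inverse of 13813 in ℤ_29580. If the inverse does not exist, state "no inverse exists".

Run Euclid on (29580, 13813):
29580 = 2·13813 + 1954
13813 = 7·1954 + 135
1954 = 14·135 + 64
135 = 2·64 + 7
64 = 9·7 + 1
7 = 7·1 + 0
gcd = 1, so the inverse exists. Back-substitute:
1 = 64 − 9·7
1 = −9·135 + 19·64
1 = 19·1954 − 275·135
1 = −275·13813 + 1944·1954
1 = 1944·29580 − 4163·13813
So 13813·(-4163) ≡ 1 (mod 29580), and -4163 ≡ 25417 (mod 29580).

25417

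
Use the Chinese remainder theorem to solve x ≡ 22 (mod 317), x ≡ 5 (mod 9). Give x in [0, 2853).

Write x = 22 + 317·k. Then 317·k ≡ 5 − 22 ≡ 1 (mod 9).
Need 317⁻¹ mod 9. Extended Euclid on (9, 2):
9 = 4*2 + 1
2 = 2*1 + 0
Back-substitute:
1 = 9 − 4·2
317⁻¹ ≡ 5 (mod 9), so k ≡ 5·1 ≡ 5 (mod 9).
x = 22 + 317·5 = 1607.

1607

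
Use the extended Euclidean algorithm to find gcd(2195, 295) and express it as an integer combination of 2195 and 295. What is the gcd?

5

Repeated division:
2195 = 7×295 + 130
295 = 2×130 + 35
130 = 3×35 + 25
35 = 1×25 + 10
25 = 2×10 + 5
10 = 2×5 + 0
gcd(2195, 295) = 5.
Express as a combination:
5 = 25 − 2·10
5 = −2·35 + 3·25
5 = 3·130 − 11·35
5 = −11·295 + 25·130
5 = 25·2195 − 186·295
So 5 = (25)·2195 + (-186)·295.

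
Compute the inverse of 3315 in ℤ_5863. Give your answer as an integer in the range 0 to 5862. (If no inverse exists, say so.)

no inverse exists

Compute gcd(3315, 5863):
5863 = 1×3315 + 2548
3315 = 1×2548 + 767
2548 = 3×767 + 247
767 = 3×247 + 26
247 = 9×26 + 13
26 = 2×13 + 0
The gcd is 13, not 1, hence no inverse exists.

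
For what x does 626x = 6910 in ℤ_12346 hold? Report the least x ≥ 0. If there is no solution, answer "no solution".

4271

First find gcd(626, 12346):
12346 = 19·626 + 452
626 = 1·452 + 174
452 = 2·174 + 104
174 = 1·104 + 70
104 = 1·70 + 34
70 = 2·34 + 2
34 = 17·2 + 0
gcd = 2 and 2 | 6910, so solutions exist. Divide through by 2: 313x ≡ 3455 (mod 6173).
Now find 313⁻¹ mod 6173:
6173 = 19*313 + 226
313 = 1*226 + 87
226 = 2*87 + 52
87 = 1*52 + 35
52 = 1*35 + 17
35 = 2*17 + 1
17 = 17*1 + 0
Back-substitute:
1 = 35 − 2·17
1 = −2·52 + 3·35
1 = 3·87 − 5·52
1 = −5·226 + 13·87
1 = 13·313 − 18·226
1 = −18·6173 + 355·313
So 313⁻¹ ≡ 355 (mod 6173).
Then x ≡ 355·3455 ≡ 4271 (mod 6173); the smallest non-negative solution is x = 4271.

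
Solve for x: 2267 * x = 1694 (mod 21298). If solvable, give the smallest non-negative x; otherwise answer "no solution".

11096

First find gcd(2267, 21298):
21298 = 9×2267 + 895
2267 = 2×895 + 477
895 = 1×477 + 418
477 = 1×418 + 59
418 = 7×59 + 5
59 = 11×5 + 4
5 = 1×4 + 1
4 = 4×1 + 0
gcd = 1, so a unique solution mod 21298 exists.
Back-substitute for the Bézout coefficients:
1 = 5 − 4
1 = −59 + 12·5
1 = 12·418 − 85·59
1 = −85·477 + 97·418
1 = 97·895 − 182·477
1 = −182·2267 + 461·895
1 = 461·21298 − 4331·2267
So 2267·(-4331) ≡ 1 (mod 21298), giving 2267⁻¹ ≡ 16967.
x ≡ 2267⁻¹·1694 ≡ 16967·1694 ≡ 11096 (mod 21298).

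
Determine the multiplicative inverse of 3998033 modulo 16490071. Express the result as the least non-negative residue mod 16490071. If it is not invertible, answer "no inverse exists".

no inverse exists

Compute gcd(3998033, 16490071):
16490071 = 4*3998033 + 497939
3998033 = 8*497939 + 14521
497939 = 34*14521 + 4225
14521 = 3*4225 + 1846
4225 = 2*1846 + 533
1846 = 3*533 + 247
533 = 2*247 + 39
247 = 6*39 + 13
39 = 3*13 + 0
The gcd is 13, not 1, hence no inverse exists.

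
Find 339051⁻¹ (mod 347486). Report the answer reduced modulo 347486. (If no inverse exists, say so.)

291501

Apply the Euclidean algorithm to 347486 and 339051:
347486 = 1·339051 + 8435
339051 = 40·8435 + 1651
8435 = 5·1651 + 180
1651 = 9·180 + 31
180 = 5·31 + 25
31 = 1·25 + 6
25 = 4·6 + 1
6 = 6·1 + 0
gcd = 1, so the inverse exists. Back-substitute:
1 = 25 − 4·6
1 = −4·31 + 5·25
1 = 5·180 − 29·31
1 = −29·1651 + 266·180
1 = 266·8435 − 1359·1651
1 = −1359·339051 + 54626·8435
1 = 54626·347486 − 55985·339051
Hence 339051⁻¹ ≡ -55985 ≡ 291501 (mod 347486).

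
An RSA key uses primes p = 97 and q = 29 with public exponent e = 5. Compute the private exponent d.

1613

φ(n) = (p−1)(q−1) = 96·28 = 2688.
Need d with 5·d ≡ 1 (mod 2688). Apply the extended Euclidean algorithm:
2688 = 537×5 + 3
5 = 1×3 + 2
3 = 1×2 + 1
2 = 2×1 + 0
Back-substitute:
1 = 3 − 2
1 = −5 + 2·3
1 = 2·2688 − 1075·5
So 5·(-1075) ≡ 1 (mod 2688), hence d ≡ -1075 ≡ 1613 (mod 2688).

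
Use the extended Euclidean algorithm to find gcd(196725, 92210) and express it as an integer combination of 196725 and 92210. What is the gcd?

Apply Euclid's algorithm to 196725 and 92210:
196725 = 2·92210 + 12305
92210 = 7·12305 + 6075
12305 = 2·6075 + 155
6075 = 39·155 + 30
155 = 5·30 + 5
30 = 6·5 + 0
gcd(196725, 92210) = 5.
Express as a combination:
5 = 155 − 5·30
5 = −5·6075 + 196·155
5 = 196·12305 − 397·6075
5 = −397·92210 + 2975·12305
5 = 2975·196725 − 6347·92210
So 5 = (2975)·196725 + (-6347)·92210.

5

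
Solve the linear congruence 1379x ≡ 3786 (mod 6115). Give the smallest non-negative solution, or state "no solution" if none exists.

First find gcd(1379, 6115):
6115 = 4×1379 + 599
1379 = 2×599 + 181
599 = 3×181 + 56
181 = 3×56 + 13
56 = 4×13 + 4
13 = 3×4 + 1
4 = 4×1 + 0
gcd = 1, so a unique solution mod 6115 exists.
Back-substitute for the Bézout coefficients:
1 = 13 − 3·4
1 = −3·56 + 13·13
1 = 13·181 − 42·56
1 = −42·599 + 139·181
1 = 139·1379 − 320·599
1 = −320·6115 + 1419·1379
So 1379·(1419) ≡ 1 (mod 6115), giving 1379⁻¹ ≡ 1419.
x ≡ 1379⁻¹·3786 ≡ 1419·3786 ≡ 3364 (mod 6115).

3364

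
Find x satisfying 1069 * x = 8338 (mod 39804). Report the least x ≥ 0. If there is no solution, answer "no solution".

First find gcd(1069, 39804):
39804 = 37*1069 + 251
1069 = 4*251 + 65
251 = 3*65 + 56
65 = 1*56 + 9
56 = 6*9 + 2
9 = 4*2 + 1
2 = 2*1 + 0
gcd = 1, so a unique solution mod 39804 exists.
Back-substitute for the Bézout coefficients:
1 = 9 − 4·2
1 = −4·56 + 25·9
1 = 25·65 − 29·56
1 = −29·251 + 112·65
1 = 112·1069 − 477·251
1 = −477·39804 + 17761·1069
So 1069·(17761) ≡ 1 (mod 39804), giving 1069⁻¹ ≡ 17761.
x ≡ 1069⁻¹·8338 ≡ 17761·8338 ≡ 20338 (mod 39804).

20338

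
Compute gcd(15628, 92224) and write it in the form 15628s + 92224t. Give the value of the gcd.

4

Apply Euclid's algorithm to 92224 and 15628:
92224 = 5×15628 + 14084
15628 = 1×14084 + 1544
14084 = 9×1544 + 188
1544 = 8×188 + 40
188 = 4×40 + 28
40 = 1×28 + 12
28 = 2×12 + 4
12 = 3×4 + 0
gcd(15628, 92224) = 4.
Back-substituting:
4 = 28 − 2·12
4 = −2·40 + 3·28
4 = 3·188 − 14·40
4 = −14·1544 + 115·188
4 = 115·14084 − 1049·1544
4 = −1049·15628 + 1164·14084
4 = 1164·92224 − 6869·15628
So 4 = (1164)·92224 + (-6869)·15628.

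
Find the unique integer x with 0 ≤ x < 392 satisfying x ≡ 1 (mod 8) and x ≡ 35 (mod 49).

Write x = 1 + 8·k. Then 8·k ≡ 35 − 1 ≡ 34 (mod 49).
Need 8⁻¹ mod 49. Extended Euclid on (49, 8):
49 = 6×8 + 1
8 = 8×1 + 0
Back-substitute:
1 = 49 − 6·8
8⁻¹ ≡ 43 (mod 49), so k ≡ 43·34 ≡ 41 (mod 49).
x = 1 + 8·41 = 329.

329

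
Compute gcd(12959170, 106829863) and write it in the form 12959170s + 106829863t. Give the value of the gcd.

7

Euclidean algorithm:
106829863 = 8×12959170 + 3156503
12959170 = 4×3156503 + 333158
3156503 = 9×333158 + 158081
333158 = 2×158081 + 16996
158081 = 9×16996 + 5117
16996 = 3×5117 + 1645
5117 = 3×1645 + 182
1645 = 9×182 + 7
182 = 26×7 + 0
gcd(12959170, 106829863) = 7.
Back-substituting:
7 = 1645 − 9·182
7 = −9·5117 + 28·1645
7 = 28·16996 − 93·5117
7 = −93·158081 + 865·16996
7 = 865·333158 − 1823·158081
7 = −1823·3156503 + 17272·333158
7 = 17272·12959170 − 70911·3156503
7 = −70911·106829863 + 584560·12959170
So 7 = (-70911)·106829863 + (584560)·12959170.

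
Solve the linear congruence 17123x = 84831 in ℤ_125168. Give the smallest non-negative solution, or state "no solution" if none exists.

First find gcd(17123, 125168):
125168 = 7×17123 + 5307
17123 = 3×5307 + 1202
5307 = 4×1202 + 499
1202 = 2×499 + 204
499 = 2×204 + 91
204 = 2×91 + 22
91 = 4×22 + 3
22 = 7×3 + 1
3 = 3×1 + 0
gcd = 1, so a unique solution mod 125168 exists.
Back-substitute for the Bézout coefficients:
1 = 22 − 7·3
1 = −7·91 + 29·22
1 = 29·204 − 65·91
1 = −65·499 + 159·204
1 = 159·1202 − 383·499
1 = −383·5307 + 1691·1202
1 = 1691·17123 − 5456·5307
1 = −5456·125168 + 39883·17123
So 17123·(39883) ≡ 1 (mod 125168), giving 17123⁻¹ ≡ 39883.
x ≡ 17123⁻¹·84831 ≡ 39883·84831 ≡ 23733 (mod 125168).

23733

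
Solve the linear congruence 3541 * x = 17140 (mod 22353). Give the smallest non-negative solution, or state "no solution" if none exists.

First find gcd(3541, 22353):
22353 = 6·3541 + 1107
3541 = 3·1107 + 220
1107 = 5·220 + 7
220 = 31·7 + 3
7 = 2·3 + 1
3 = 3·1 + 0
gcd = 1, so a unique solution mod 22353 exists.
Back-substitute for the Bézout coefficients:
1 = 7 − 2·3
1 = −2·220 + 63·7
1 = 63·1107 − 317·220
1 = −317·3541 + 1014·1107
1 = 1014·22353 − 6401·3541
So 3541·(-6401) ≡ 1 (mod 22353), giving 3541⁻¹ ≡ 15952.
x ≡ 3541⁻¹·17140 ≡ 15952·17140 ≡ 17737 (mod 22353).

17737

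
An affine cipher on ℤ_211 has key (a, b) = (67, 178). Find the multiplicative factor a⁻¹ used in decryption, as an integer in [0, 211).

gcd(211, 67) by repeated division:
211 = 3×67 + 10
67 = 6×10 + 7
10 = 1×7 + 3
7 = 2×3 + 1
3 = 3×1 + 0
gcd = 1, so the inverse exists. Back-substitute:
1 = 7 − 2·3
1 = −2·10 + 3·7
1 = 3·67 − 20·10
1 = −20·211 + 63·67
So 67·63 ≡ 1 (mod 211).

63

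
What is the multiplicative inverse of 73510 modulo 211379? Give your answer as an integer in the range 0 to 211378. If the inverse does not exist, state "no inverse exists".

160284

gcd(211379, 73510) by repeated division:
211379 = 2·73510 + 64359
73510 = 1·64359 + 9151
64359 = 7·9151 + 302
9151 = 30·302 + 91
302 = 3·91 + 29
91 = 3·29 + 4
29 = 7·4 + 1
4 = 4·1 + 0
gcd = 1, so the inverse exists. Back-substitute:
1 = 29 − 7·4
1 = −7·91 + 22·29
1 = 22·302 − 73·91
1 = −73·9151 + 2212·302
1 = 2212·64359 − 15557·9151
1 = −15557·73510 + 17769·64359
1 = 17769·211379 − 51095·73510
So 73510·(-51095) ≡ 1 (mod 211379), and -51095 ≡ 160284 (mod 211379).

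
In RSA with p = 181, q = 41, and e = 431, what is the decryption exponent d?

φ(n) = (p−1)(q−1) = 180·40 = 7200.
Need d with 431·d ≡ 1 (mod 7200). Apply the extended Euclidean algorithm:
7200 = 16*431 + 304
431 = 1*304 + 127
304 = 2*127 + 50
127 = 2*50 + 27
50 = 1*27 + 23
27 = 1*23 + 4
23 = 5*4 + 3
4 = 1*3 + 1
3 = 3*1 + 0
Back-substitute:
1 = 4 − 3
1 = −23 + 6·4
1 = 6·27 − 7·23
1 = −7·50 + 13·27
1 = 13·127 − 33·50
1 = −33·304 + 79·127
1 = 79·431 − 112·304
1 = −112·7200 + 1871·431
So 431·1871 ≡ 1 (mod 7200), hence d = 1871.

1871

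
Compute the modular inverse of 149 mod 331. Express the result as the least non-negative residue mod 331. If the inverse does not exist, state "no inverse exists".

Apply the Euclidean algorithm to 331 and 149:
331 = 2·149 + 33
149 = 4·33 + 17
33 = 1·17 + 16
17 = 1·16 + 1
16 = 16·1 + 0
The gcd is 1. Working backward:
1 = 17 − 16
1 = −33 + 2·17
1 = 2·149 − 9·33
1 = −9·331 + 20·149
So 149·20 ≡ 1 (mod 331).

20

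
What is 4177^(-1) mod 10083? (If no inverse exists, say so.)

589

Run Euclid on (10083, 4177):
10083 = 2×4177 + 1729
4177 = 2×1729 + 719
1729 = 2×719 + 291
719 = 2×291 + 137
291 = 2×137 + 17
137 = 8×17 + 1
17 = 17×1 + 0
gcd = 1, so the inverse exists. Back-substitute:
1 = 137 − 8·17
1 = −8·291 + 17·137
1 = 17·719 − 42·291
1 = −42·1729 + 101·719
1 = 101·4177 − 244·1729
1 = −244·10083 + 589·4177
So 4177·589 ≡ 1 (mod 10083).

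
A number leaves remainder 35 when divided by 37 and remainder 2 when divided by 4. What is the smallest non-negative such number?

146

Write x = 35 + 37·k. Then 37·k ≡ 2 − 35 ≡ 3 (mod 4).
Need 37⁻¹ mod 4. Extended Euclid on (4, 1):
4 = 4*1 + 0
37⁻¹ ≡ 1 (mod 4), so k ≡ 1·3 ≡ 3 (mod 4).
x = 35 + 37·3 = 146.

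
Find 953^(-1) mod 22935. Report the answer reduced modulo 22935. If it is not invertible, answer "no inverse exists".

2912

gcd(22935, 953) by repeated division:
22935 = 24·953 + 63
953 = 15·63 + 8
63 = 7·8 + 7
8 = 1·7 + 1
7 = 7·1 + 0
Since gcd(953, 22935) = 1, back-substitute to write 1 as a combination:
1 = 8 − 7
1 = −63 + 8·8
1 = 8·953 − 121·63
1 = −121·22935 + 2912·953
So 953·2912 ≡ 1 (mod 22935).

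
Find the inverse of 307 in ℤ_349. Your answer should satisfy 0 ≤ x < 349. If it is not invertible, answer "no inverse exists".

Apply the Euclidean algorithm to 349 and 307:
349 = 1·307 + 42
307 = 7·42 + 13
42 = 3·13 + 3
13 = 4·3 + 1
3 = 3·1 + 0
The gcd is 1. Working backward:
1 = 13 − 4·3
1 = −4·42 + 13·13
1 = 13·307 − 95·42
1 = −95·349 + 108·307
So 307·108 ≡ 1 (mod 349).

108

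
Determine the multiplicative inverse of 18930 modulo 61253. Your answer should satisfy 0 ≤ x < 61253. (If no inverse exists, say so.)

14603

gcd(61253, 18930) by repeated division:
61253 = 3·18930 + 4463
18930 = 4·4463 + 1078
4463 = 4·1078 + 151
1078 = 7·151 + 21
151 = 7·21 + 4
21 = 5·4 + 1
4 = 4·1 + 0
gcd = 1, so the inverse exists. Back-substitute:
1 = 21 − 5·4
1 = −5·151 + 36·21
1 = 36·1078 − 257·151
1 = −257·4463 + 1064·1078
1 = 1064·18930 − 4513·4463
1 = −4513·61253 + 14603·18930
So 18930·14603 ≡ 1 (mod 61253).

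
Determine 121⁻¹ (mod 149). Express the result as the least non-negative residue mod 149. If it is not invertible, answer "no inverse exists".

Run Euclid on (149, 121):
149 = 1*121 + 28
121 = 4*28 + 9
28 = 3*9 + 1
9 = 9*1 + 0
The gcd is 1. Working backward:
1 = 28 − 3·9
1 = −3·121 + 13·28
1 = 13·149 − 16·121
So 121·(-16) ≡ 1 (mod 149), and -16 ≡ 133 (mod 149).

133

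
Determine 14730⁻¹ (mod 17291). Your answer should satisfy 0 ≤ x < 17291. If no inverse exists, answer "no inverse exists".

12207

Apply the Euclidean algorithm to 17291 and 14730:
17291 = 1*14730 + 2561
14730 = 5*2561 + 1925
2561 = 1*1925 + 636
1925 = 3*636 + 17
636 = 37*17 + 7
17 = 2*7 + 3
7 = 2*3 + 1
3 = 3*1 + 0
gcd = 1, so the inverse exists. Back-substitute:
1 = 7 − 2·3
1 = −2·17 + 5·7
1 = 5·636 − 187·17
1 = −187·1925 + 566·636
1 = 566·2561 − 753·1925
1 = −753·14730 + 4331·2561
1 = 4331·17291 − 5084·14730
Thus 14730·(-5084) ≡ 1 (mod 17291); reducing, -5084 mod 17291 = 12207.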